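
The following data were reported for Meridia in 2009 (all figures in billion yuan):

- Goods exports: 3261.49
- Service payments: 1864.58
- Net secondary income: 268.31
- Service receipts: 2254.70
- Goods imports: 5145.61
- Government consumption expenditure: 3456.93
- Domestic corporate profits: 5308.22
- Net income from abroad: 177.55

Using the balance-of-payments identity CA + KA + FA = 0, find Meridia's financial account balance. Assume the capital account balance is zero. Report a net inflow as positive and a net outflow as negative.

1048.14

Goods balance = 3261.49 - 5145.61 = -1884.12
Services balance = 2254.70 - 1864.58 = 390.12
Trade balance (goods + services) = -1884.12 + 390.12 = -1494.00
Net primary income = 177.55
Net secondary income = 268.31
Current account = -1494.00 + 177.55 + 268.31 = -1048.14
Financial account = -(-1048.14) = 1048.14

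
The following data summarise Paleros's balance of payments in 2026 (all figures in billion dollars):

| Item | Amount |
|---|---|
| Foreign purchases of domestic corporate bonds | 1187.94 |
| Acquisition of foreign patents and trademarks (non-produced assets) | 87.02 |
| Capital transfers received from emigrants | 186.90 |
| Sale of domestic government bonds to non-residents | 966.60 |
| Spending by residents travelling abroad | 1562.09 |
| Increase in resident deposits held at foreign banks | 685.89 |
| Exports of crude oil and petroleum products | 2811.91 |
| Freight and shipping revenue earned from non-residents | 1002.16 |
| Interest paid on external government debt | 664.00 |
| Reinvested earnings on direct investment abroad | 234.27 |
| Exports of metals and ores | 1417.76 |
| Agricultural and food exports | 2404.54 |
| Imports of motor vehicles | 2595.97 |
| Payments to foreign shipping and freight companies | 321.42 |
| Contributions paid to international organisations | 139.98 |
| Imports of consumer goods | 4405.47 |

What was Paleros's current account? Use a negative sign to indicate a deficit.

Goods: 2404.54 - 2595.97 - 4405.47 + 1417.76 + 2811.91 = -367.23
Services: -1562.09 + 1002.16 - 321.42 = -881.35
Primary income: 234.27 - 664.00 = -429.73
Secondary income: -139.98
Current account = (-367.23) + (-881.35) + (-429.73) + (-139.98) = -1818.29
(Excluded from the current account — financial account: foreign purchases of domestic corporate bonds 1187.94, sale of domestic government bonds to non-residents 966.60, increase in resident deposits held at foreign banks 685.89; capital account: acquisition of foreign patents and trademarks (non-produced assets) 87.02, capital transfers received from emigrants 186.90.)

-1818.29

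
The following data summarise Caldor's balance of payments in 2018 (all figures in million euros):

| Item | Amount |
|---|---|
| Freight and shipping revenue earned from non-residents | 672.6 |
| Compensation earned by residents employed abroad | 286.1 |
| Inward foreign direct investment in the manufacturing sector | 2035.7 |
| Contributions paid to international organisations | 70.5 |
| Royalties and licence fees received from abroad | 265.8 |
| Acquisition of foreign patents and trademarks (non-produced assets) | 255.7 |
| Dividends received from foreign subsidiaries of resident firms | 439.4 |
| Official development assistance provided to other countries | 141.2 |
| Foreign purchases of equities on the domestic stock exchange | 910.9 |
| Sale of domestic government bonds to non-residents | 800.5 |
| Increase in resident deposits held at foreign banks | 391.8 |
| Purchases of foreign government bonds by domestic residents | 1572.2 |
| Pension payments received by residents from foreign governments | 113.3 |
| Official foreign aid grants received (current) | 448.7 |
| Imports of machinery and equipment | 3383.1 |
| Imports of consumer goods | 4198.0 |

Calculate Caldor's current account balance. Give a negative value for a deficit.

Goods: -3383.1 - 4198.0 = -7581.1
Services: 265.8 + 672.6 = 938.4
Primary income: 439.4 + 286.1 = 725.5
Secondary income: -141.2 - 70.5 + 448.7 + 113.3 = 350.3
Current account = (-7581.1) + 938.4 + 725.5 + 350.3 = -5566.9
(Excluded from the current account — financial account: inward foreign direct investment in the manufacturing sector 2035.7, foreign purchases of equities on the domestic stock exchange 910.9, sale of domestic government bonds to non-residents 800.5, increase in resident deposits held at foreign banks 391.8, purchases of foreign government bonds by domestic residents 1572.2; capital account: acquisition of foreign patents and trademarks (non-produced assets) 255.7.)

-5566.9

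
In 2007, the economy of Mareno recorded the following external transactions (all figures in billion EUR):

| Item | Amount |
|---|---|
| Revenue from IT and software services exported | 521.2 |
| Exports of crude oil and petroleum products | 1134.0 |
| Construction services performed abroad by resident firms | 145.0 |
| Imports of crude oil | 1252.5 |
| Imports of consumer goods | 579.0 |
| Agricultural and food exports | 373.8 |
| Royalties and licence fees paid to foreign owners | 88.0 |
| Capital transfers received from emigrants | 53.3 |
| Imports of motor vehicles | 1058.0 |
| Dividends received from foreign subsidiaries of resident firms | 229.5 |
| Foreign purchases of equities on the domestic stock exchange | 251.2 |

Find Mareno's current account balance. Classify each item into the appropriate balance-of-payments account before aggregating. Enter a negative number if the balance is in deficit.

-574.0

Goods: 373.8 + 1134.0 - 1252.5 - 579.0 - 1058.0 = -1381.7
Services: -88.0 + 521.2 + 145.0 = 578.2
Primary income: 229.5
Current account = (-1381.7) + 578.2 + 229.5 = -574.0
(Excluded from the current account — capital account: capital transfers received from emigrants 53.3; financial account: foreign purchases of equities on the domestic stock exchange 251.2.)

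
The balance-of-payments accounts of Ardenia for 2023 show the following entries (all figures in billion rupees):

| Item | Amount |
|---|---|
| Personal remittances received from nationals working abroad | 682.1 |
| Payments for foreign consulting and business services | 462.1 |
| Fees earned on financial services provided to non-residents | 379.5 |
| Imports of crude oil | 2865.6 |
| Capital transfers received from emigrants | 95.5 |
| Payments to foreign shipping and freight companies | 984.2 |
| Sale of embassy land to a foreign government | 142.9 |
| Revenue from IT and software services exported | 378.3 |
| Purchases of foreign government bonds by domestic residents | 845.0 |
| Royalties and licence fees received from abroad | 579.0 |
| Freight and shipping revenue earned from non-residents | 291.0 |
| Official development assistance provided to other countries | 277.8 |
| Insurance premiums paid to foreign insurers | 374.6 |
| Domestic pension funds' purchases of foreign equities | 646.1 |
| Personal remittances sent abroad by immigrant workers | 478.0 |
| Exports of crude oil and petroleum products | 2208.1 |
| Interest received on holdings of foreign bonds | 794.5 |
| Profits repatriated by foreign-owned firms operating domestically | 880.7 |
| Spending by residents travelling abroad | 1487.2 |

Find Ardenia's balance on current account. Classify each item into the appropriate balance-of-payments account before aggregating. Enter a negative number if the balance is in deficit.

-2497.7

Goods: -2865.6 + 2208.1 = -657.5
Services: -984.2 + 379.5 - 1487.2 + 291.0 + 378.3 - 374.6 - 462.1 + 579.0 = -1680.3
Primary income: 794.5 - 880.7 = -86.2
Secondary income: 682.1 - 478.0 - 277.8 = -73.7
Current account = (-657.5) + (-1680.3) + (-86.2) + (-73.7) = -2497.7
(Excluded from the current account — capital account: capital transfers received from emigrants 95.5, sale of embassy land to a foreign government 142.9; financial account: purchases of foreign government bonds by domestic residents 845.0, domestic pension funds' purchases of foreign equities 646.1.)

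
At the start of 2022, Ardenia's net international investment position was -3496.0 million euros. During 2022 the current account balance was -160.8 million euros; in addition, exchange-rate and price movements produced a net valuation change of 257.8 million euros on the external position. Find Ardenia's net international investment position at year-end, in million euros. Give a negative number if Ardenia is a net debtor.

Change in NIIP = current account + net valuation change = -160.8 + 257.8 = 97.0
End-of-year NIIP = -3496.0 + 97.0 = -3399.0

-3399.0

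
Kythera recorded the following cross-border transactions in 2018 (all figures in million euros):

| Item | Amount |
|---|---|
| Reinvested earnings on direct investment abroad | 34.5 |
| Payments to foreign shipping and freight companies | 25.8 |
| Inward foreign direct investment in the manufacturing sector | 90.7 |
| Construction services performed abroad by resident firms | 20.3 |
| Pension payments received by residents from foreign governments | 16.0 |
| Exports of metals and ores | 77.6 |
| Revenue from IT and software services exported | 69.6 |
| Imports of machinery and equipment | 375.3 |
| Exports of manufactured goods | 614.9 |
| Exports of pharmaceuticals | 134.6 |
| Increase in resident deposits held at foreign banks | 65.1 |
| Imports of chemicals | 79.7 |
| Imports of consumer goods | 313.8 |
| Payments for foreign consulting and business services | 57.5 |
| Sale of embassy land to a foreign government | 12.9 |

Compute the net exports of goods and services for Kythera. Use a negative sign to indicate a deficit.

64.9

Goods: 77.6 - 313.8 + 614.9 - 79.7 - 375.3 + 134.6 = 58.3
Services: -57.5 + 20.3 - 25.8 + 69.6 = 6.6
Trade balance = 58.3 + 6.6 = 64.9
(Excluded from the trade balance — primary income: reinvested earnings on direct investment abroad 34.5; financial account: inward foreign direct investment in the manufacturing sector 90.7, increase in resident deposits held at foreign banks 65.1; secondary income: pension payments received by residents from foreign governments 16.0; capital account: sale of embassy land to a foreign government 12.9.)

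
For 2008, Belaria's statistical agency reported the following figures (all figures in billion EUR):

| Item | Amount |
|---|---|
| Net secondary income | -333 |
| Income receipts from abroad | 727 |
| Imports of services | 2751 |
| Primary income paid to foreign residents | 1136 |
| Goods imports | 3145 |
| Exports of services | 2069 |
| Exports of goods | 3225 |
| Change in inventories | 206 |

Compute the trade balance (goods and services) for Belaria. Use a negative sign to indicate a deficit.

-602

Goods balance = 3225 - 3145 = 80
Services balance = 2069 - 2751 = -682
Trade balance (goods + services) = 80 + (-682) = -602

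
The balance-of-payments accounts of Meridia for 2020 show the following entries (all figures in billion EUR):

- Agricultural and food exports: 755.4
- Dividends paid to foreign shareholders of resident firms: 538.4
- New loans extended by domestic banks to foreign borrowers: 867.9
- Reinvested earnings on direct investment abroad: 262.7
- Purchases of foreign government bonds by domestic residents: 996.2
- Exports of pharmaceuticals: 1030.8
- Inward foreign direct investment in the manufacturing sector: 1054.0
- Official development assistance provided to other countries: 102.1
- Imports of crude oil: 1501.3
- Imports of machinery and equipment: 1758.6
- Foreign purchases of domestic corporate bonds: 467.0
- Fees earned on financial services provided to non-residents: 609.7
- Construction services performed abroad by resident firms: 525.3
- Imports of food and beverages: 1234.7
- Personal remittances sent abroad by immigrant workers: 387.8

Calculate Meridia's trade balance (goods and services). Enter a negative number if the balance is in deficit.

-1573.4

Goods: -1758.6 + 755.4 - 1501.3 - 1234.7 + 1030.8 = -2708.4
Services: 609.7 + 525.3 = 1135.0
Trade balance = -2708.4 + 1135.0 = -1573.4
(Excluded from the trade balance — primary income: dividends paid to foreign shareholders of resident firms 538.4, reinvested earnings on direct investment abroad 262.7; financial account: new loans extended by domestic banks to foreign borrowers 867.9, purchases of foreign government bonds by domestic residents 996.2, inward foreign direct investment in the manufacturing sector 1054.0, foreign purchases of domestic corporate bonds 467.0; secondary income: official development assistance provided to other countries 102.1, personal remittances sent abroad by immigrant workers 387.8.)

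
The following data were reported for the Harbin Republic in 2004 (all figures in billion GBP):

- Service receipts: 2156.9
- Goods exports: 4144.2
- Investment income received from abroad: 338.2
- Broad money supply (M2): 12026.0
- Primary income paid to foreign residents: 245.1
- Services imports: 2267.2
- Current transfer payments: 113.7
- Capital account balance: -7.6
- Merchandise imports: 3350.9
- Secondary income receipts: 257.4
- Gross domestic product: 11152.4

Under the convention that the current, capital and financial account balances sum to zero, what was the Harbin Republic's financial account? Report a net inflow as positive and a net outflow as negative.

-912.2

Goods balance = 4144.2 - 3350.9 = 793.3
Services balance = 2156.9 - 2267.2 = -110.3
Trade balance (goods + services) = 793.3 + (-110.3) = 683.0
Net primary income = 338.2 - 245.1 = 93.1
Net secondary income = 257.4 - 113.7 = 143.7
Current account = 683.0 + 93.1 + 143.7 = 919.8
Financial account = -(919.8 + (-7.6)) = -912.2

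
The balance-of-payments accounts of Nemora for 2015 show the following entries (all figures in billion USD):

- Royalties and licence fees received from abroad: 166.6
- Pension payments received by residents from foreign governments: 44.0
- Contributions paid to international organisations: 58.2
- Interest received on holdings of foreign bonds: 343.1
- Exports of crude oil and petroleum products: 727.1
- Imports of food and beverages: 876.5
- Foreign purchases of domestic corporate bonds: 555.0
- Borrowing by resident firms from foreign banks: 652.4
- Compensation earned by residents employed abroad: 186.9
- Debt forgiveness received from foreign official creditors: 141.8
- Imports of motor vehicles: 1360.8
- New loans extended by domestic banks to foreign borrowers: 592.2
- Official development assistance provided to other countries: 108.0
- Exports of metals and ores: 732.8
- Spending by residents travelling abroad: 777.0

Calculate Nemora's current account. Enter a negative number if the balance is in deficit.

Goods: -1360.8 + 732.8 + 727.1 - 876.5 = -777.4
Services: -777.0 + 166.6 = -610.4
Primary income: 343.1 + 186.9 = 530.0
Secondary income: -108.0 + 44.0 - 58.2 = -122.2
Current account = (-777.4) + (-610.4) + 530.0 + (-122.2) = -980.0
(Excluded from the current account — financial account: foreign purchases of domestic corporate bonds 555.0, borrowing by resident firms from foreign banks 652.4, new loans extended by domestic banks to foreign borrowers 592.2; capital account: debt forgiveness received from foreign official creditors 141.8.)

-980.0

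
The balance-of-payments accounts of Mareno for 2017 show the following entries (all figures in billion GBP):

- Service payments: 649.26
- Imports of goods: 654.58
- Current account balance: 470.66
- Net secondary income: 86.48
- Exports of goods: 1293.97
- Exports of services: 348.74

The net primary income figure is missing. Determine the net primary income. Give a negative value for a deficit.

45.31

Current account = goods balance + services balance + net primary income + net secondary income
Sum of the known components = 425.35
Net primary income = CA - (known components) = 470.66 - 425.35 = 45.31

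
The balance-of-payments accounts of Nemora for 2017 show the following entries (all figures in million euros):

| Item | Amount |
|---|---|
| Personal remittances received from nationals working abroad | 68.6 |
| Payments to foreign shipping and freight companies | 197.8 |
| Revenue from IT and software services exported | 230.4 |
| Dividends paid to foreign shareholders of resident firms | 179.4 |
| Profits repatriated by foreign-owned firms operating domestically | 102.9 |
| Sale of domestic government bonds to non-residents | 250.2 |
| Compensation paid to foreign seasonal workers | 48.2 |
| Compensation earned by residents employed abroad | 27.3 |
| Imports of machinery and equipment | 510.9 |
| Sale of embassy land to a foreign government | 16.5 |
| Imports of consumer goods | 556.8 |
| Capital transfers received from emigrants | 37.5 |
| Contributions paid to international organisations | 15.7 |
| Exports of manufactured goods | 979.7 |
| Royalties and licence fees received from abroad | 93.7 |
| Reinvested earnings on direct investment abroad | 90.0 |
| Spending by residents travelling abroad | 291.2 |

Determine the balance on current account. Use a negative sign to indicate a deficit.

-413.2

Goods: 979.7 - 510.9 - 556.8 = -88.0
Services: 93.7 + 230.4 - 291.2 - 197.8 = -164.9
Primary income: 90.0 - 102.9 + 27.3 - 179.4 - 48.2 = -213.2
Secondary income: -15.7 + 68.6 = 52.9
Current account = (-88.0) + (-164.9) + (-213.2) + 52.9 = -413.2
(Excluded from the current account — financial account: sale of domestic government bonds to non-residents 250.2; capital account: sale of embassy land to a foreign government 16.5, capital transfers received from emigrants 37.5.)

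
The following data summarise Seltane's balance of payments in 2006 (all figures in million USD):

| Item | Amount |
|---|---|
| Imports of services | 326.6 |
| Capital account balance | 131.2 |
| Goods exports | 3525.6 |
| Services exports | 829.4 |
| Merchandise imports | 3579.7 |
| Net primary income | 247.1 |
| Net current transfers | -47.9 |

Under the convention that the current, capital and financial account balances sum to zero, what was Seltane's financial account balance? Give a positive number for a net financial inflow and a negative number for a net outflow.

-779.1

Goods balance = 3525.6 - 3579.7 = -54.1
Services balance = 829.4 - 326.6 = 502.8
Trade balance (goods + services) = -54.1 + 502.8 = 448.7
Net primary income = 247.1
Net secondary income = -47.9
Current account = 448.7 + 247.1 + (-47.9) = 647.9
Financial account = -(647.9 + 131.2) = -779.1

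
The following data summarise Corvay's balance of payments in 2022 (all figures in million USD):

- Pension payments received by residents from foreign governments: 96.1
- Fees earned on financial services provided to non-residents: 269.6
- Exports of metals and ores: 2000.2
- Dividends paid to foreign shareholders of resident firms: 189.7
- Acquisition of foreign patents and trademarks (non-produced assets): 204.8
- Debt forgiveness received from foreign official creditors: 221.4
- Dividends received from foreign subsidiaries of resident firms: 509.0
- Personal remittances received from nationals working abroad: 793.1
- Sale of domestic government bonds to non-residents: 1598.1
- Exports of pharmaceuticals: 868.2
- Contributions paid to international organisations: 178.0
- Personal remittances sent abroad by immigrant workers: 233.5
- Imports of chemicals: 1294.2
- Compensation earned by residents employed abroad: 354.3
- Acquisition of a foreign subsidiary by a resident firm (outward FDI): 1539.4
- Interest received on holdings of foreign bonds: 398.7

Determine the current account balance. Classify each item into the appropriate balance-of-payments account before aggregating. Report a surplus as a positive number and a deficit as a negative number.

Goods: 2000.2 + 868.2 - 1294.2 = 1574.2
Services: 269.6
Primary income: 354.3 - 189.7 + 509.0 + 398.7 = 1072.3
Secondary income: 96.1 - 178.0 - 233.5 + 793.1 = 477.7
Current account = 1574.2 + 269.6 + 1072.3 + 477.7 = 3393.8
(Excluded from the current account — capital account: acquisition of foreign patents and trademarks (non-produced assets) 204.8, debt forgiveness received from foreign official creditors 221.4; financial account: sale of domestic government bonds to non-residents 1598.1, acquisition of a foreign subsidiary by a resident firm (outward FDI) 1539.4.)

3393.8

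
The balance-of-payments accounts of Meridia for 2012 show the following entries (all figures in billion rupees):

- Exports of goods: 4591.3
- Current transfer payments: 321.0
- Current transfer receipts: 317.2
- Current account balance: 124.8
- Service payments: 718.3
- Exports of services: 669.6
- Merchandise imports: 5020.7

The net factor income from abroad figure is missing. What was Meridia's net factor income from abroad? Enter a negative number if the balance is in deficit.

606.7

Current account = goods balance + services balance + net primary income + net secondary income
Sum of the known components = -481.9
Net factor income from abroad = CA - (known components) = 124.8 - (-481.9) = 606.7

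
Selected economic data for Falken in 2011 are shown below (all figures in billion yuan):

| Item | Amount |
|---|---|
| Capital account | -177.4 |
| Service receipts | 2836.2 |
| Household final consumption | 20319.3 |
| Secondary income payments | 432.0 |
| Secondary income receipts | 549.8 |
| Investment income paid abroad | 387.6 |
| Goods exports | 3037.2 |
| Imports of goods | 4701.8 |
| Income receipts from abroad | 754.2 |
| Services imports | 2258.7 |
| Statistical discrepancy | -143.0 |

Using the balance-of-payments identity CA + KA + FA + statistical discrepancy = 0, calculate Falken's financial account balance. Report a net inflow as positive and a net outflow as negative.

Goods balance = 3037.2 - 4701.8 = -1664.6
Services balance = 2836.2 - 2258.7 = 577.5
Trade balance (goods + services) = -1664.6 + 577.5 = -1087.1
Net primary income = 754.2 - 387.6 = 366.6
Net secondary income = 549.8 - 432.0 = 117.8
Current account = -1087.1 + 366.6 + 117.8 = -602.7
Financial account = -(-602.7 + (-177.4) + (-143.0)) = 923.1

923.1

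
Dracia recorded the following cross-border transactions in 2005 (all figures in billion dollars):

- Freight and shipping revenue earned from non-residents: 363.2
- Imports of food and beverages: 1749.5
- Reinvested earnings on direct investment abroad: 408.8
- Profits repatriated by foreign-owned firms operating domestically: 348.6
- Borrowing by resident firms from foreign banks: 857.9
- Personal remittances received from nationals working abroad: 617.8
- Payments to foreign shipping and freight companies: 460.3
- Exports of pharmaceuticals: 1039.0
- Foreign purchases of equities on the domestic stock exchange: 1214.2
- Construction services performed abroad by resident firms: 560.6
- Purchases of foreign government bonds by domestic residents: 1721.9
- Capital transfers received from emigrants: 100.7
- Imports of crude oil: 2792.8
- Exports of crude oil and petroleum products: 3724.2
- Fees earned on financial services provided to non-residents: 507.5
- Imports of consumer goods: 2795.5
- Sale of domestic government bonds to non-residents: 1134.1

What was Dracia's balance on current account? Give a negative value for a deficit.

Goods: 3724.2 + 1039.0 - 2792.8 - 1749.5 - 2795.5 = -2574.6
Services: 507.5 + 560.6 + 363.2 - 460.3 = 971.0
Primary income: -348.6 + 408.8 = 60.2
Secondary income: 617.8
Current account = (-2574.6) + 971.0 + 60.2 + 617.8 = -925.6
(Excluded from the current account — financial account: borrowing by resident firms from foreign banks 857.9, foreign purchases of equities on the domestic stock exchange 1214.2, purchases of foreign government bonds by domestic residents 1721.9, sale of domestic government bonds to non-residents 1134.1; capital account: capital transfers received from emigrants 100.7.)

-925.6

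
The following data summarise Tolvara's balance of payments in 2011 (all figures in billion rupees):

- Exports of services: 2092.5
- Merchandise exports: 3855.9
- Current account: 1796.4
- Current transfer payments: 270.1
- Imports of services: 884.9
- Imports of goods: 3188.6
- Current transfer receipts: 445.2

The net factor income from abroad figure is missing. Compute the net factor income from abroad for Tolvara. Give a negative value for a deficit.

Current account = goods balance + services balance + net primary income + net secondary income
Sum of the known components = 2050.0
Net factor income from abroad = CA - (known components) = 1796.4 - 2050.0 = -253.6

-253.6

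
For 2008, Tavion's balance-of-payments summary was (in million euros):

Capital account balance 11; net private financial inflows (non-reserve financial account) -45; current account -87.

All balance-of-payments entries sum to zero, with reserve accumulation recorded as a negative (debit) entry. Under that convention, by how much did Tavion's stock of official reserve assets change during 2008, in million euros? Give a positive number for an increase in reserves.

-121

Official reserve transactions balance = -((-87) + 11 + (-45)) = 121
An accumulation of reserves is recorded as a debit (negative entry), so the change in the stock of reserves is the negative of that balance.
Change in official reserves = -(121) = -121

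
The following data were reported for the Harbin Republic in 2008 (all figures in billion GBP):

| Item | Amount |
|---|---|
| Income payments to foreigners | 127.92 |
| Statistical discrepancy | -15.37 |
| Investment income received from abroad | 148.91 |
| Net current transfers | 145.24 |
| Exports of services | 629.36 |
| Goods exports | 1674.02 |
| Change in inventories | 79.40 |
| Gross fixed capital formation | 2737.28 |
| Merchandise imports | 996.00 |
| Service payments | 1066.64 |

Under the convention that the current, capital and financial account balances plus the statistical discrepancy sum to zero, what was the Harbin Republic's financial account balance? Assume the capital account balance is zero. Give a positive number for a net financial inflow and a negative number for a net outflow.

Goods balance = 1674.02 - 996.00 = 678.02
Services balance = 629.36 - 1066.64 = -437.28
Trade balance (goods + services) = 678.02 + (-437.28) = 240.74
Net primary income = 148.91 - 127.92 = 20.99
Net secondary income = 145.24
Current account = 240.74 + 20.99 + 145.24 = 406.97
Financial account = -(406.97 + (-15.37)) = -391.60

-391.60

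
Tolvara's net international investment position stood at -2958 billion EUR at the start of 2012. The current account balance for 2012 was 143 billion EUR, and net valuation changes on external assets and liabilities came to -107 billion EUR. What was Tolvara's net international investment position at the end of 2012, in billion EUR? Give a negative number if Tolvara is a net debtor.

-2922

Change in NIIP = current account + net valuation change = 143 + (-107) = 36
End-of-year NIIP = -2958 + 36 = -2922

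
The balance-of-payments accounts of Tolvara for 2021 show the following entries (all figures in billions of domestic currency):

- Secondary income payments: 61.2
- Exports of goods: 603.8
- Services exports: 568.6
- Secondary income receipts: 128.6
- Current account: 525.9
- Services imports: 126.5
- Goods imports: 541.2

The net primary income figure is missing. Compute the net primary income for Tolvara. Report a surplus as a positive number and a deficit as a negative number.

Current account = goods balance + services balance + net primary income + net secondary income
Sum of the known components = 572.1
Net primary income = CA - (known components) = 525.9 - 572.1 = -46.2

-46.2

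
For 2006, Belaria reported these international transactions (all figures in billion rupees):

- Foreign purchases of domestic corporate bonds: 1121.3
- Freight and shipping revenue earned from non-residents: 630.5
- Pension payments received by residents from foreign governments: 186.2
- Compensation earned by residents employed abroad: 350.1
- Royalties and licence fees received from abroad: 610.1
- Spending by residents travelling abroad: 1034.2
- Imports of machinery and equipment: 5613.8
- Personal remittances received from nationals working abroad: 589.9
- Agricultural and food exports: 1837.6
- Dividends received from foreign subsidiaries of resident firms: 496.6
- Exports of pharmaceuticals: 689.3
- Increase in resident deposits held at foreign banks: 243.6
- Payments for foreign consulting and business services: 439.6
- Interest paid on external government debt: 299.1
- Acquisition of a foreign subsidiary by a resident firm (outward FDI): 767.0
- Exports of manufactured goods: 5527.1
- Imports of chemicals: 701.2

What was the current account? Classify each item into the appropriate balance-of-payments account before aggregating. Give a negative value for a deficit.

2829.5

Goods: -5613.8 - 701.2 + 1837.6 + 689.3 + 5527.1 = 1739.0
Services: -1034.2 + 630.5 - 439.6 + 610.1 = -233.2
Primary income: 350.1 + 496.6 - 299.1 = 547.6
Secondary income: 186.2 + 589.9 = 776.1
Current account = 1739.0 + (-233.2) + 547.6 + 776.1 = 2829.5
(Excluded from the current account — financial account: foreign purchases of domestic corporate bonds 1121.3, increase in resident deposits held at foreign banks 243.6, acquisition of a foreign subsidiary by a resident firm (outward FDI) 767.0.)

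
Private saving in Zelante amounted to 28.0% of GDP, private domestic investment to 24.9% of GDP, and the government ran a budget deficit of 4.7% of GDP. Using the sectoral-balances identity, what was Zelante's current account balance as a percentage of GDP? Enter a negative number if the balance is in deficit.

-1.6

By the sectoral-balances identity, CA = (S_private - I) + (T - G).
Private balance = 28.0 - 24.9 = 3.1
Government balance (T - G) = -4.7
CA = 3.1 + (-4.7) = -1.6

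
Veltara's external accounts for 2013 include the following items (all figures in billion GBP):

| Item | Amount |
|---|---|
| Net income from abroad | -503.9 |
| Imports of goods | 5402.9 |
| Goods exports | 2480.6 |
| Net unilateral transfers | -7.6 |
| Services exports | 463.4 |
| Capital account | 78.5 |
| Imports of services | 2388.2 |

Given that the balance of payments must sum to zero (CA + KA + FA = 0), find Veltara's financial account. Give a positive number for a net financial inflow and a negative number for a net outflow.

5280.1

Goods balance = 2480.6 - 5402.9 = -2922.3
Services balance = 463.4 - 2388.2 = -1924.8
Trade balance (goods + services) = -2922.3 + (-1924.8) = -4847.1
Net primary income = -503.9
Net secondary income = -7.6
Current account = -4847.1 + (-503.9) + (-7.6) = -5358.6
Financial account = -(-5358.6 + 78.5) = 5280.1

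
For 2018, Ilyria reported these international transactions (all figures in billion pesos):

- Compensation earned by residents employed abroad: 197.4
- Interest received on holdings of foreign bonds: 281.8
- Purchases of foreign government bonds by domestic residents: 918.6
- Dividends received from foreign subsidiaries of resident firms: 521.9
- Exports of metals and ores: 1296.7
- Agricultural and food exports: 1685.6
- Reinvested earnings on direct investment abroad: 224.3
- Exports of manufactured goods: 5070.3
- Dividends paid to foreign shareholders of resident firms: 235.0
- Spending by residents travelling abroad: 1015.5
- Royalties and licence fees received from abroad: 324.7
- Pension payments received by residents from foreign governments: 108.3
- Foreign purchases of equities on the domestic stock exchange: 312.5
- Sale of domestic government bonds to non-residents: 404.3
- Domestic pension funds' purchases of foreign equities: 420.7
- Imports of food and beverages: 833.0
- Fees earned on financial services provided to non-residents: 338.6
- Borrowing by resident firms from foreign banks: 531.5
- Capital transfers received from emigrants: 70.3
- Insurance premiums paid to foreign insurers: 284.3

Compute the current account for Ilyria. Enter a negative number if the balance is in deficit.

Goods: 5070.3 - 833.0 + 1685.6 + 1296.7 = 7219.6
Services: 338.6 + 324.7 - 284.3 - 1015.5 = -636.5
Primary income: 281.8 + 224.3 + 197.4 - 235.0 + 521.9 = 990.4
Secondary income: 108.3
Current account = 7219.6 + (-636.5) + 990.4 + 108.3 = 7681.8
(Excluded from the current account — financial account: purchases of foreign government bonds by domestic residents 918.6, foreign purchases of equities on the domestic stock exchange 312.5, sale of domestic government bonds to non-residents 404.3, domestic pension funds' purchases of foreign equities 420.7, borrowing by resident firms from foreign banks 531.5; capital account: capital transfers received from emigrants 70.3.)

7681.8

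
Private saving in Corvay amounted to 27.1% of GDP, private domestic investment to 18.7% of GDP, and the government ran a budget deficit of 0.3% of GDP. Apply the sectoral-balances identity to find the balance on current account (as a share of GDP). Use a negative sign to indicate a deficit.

By the sectoral-balances identity, CA = (S_private - I) + (T - G).
Private balance = 27.1 - 18.7 = 8.4
Government balance (T - G) = -0.3
CA = 8.4 + (-0.3) = 8.1

8.1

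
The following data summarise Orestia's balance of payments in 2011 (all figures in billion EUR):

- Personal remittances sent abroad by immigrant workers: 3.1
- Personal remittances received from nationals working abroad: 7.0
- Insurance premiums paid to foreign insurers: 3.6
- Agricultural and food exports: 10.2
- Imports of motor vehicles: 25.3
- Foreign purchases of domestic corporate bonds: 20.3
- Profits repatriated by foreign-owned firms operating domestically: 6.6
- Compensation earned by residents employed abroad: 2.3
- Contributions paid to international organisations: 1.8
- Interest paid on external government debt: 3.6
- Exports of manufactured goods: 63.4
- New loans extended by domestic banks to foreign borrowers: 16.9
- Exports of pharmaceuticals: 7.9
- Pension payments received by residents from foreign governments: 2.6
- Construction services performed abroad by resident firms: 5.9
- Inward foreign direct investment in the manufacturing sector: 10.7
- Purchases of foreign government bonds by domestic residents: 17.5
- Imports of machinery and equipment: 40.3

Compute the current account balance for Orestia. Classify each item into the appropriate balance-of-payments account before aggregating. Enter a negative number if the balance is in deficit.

15.0

Goods: 10.2 + 7.9 - 40.3 + 63.4 - 25.3 = 15.9
Services: -3.6 + 5.9 = 2.3
Primary income: -6.6 + 2.3 - 3.6 = -7.9
Secondary income: 7.0 - 1.8 - 3.1 + 2.6 = 4.7
Current account = 15.9 + 2.3 + (-7.9) + 4.7 = 15.0
(Excluded from the current account — financial account: foreign purchases of domestic corporate bonds 20.3, new loans extended by domestic banks to foreign borrowers 16.9, inward foreign direct investment in the manufacturing sector 10.7, purchases of foreign government bonds by domestic residents 17.5.)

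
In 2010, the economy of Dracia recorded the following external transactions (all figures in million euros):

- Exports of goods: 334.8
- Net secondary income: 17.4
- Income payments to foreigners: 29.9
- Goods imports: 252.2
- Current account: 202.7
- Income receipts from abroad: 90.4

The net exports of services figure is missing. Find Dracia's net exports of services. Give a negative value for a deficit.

42.2

Current account = goods balance + services balance + net primary income + net secondary income
Sum of the known components = 160.5
Net exports of services = CA - (known components) = 202.7 - 160.5 = 42.2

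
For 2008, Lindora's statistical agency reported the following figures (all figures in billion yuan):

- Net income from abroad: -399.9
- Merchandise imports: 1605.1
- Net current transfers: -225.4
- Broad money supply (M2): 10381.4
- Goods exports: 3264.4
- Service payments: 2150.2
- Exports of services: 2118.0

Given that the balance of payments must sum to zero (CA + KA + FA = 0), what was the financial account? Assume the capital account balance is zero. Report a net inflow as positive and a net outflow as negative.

Goods balance = 3264.4 - 1605.1 = 1659.3
Services balance = 2118.0 - 2150.2 = -32.2
Trade balance (goods + services) = 1659.3 + (-32.2) = 1627.1
Net primary income = -399.9
Net secondary income = -225.4
Current account = 1627.1 + (-399.9) + (-225.4) = 1001.8
Financial account = -(1001.8) = -1001.8

-1001.8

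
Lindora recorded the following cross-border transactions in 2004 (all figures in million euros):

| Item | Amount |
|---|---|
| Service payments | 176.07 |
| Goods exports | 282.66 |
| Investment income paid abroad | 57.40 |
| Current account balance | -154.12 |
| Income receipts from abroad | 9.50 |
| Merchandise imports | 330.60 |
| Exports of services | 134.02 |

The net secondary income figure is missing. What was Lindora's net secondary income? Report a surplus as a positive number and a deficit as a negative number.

-16.23

Current account = goods balance + services balance + net primary income + net secondary income
Sum of the known components = -137.89
Net secondary income = CA - (known components) = -154.12 - (-137.89) = -16.23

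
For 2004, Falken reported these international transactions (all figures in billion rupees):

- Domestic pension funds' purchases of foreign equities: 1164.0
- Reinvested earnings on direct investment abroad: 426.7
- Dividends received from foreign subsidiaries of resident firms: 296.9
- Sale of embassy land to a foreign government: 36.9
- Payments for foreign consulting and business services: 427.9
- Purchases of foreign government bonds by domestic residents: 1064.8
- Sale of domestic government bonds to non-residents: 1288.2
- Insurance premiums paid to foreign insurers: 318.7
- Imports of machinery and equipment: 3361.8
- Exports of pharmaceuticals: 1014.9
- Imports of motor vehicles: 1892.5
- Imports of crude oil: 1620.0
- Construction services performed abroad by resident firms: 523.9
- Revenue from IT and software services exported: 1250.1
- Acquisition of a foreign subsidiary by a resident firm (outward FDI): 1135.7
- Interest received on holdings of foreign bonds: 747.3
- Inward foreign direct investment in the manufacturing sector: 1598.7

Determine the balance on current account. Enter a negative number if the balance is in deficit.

Goods: 1014.9 - 1892.5 - 1620.0 - 3361.8 = -5859.4
Services: -427.9 + 1250.1 + 523.9 - 318.7 = 1027.4
Primary income: 747.3 + 426.7 + 296.9 = 1470.9
Current account = (-5859.4) + 1027.4 + 1470.9 = -3361.1
(Excluded from the current account — financial account: domestic pension funds' purchases of foreign equities 1164.0, purchases of foreign government bonds by domestic residents 1064.8, sale of domestic government bonds to non-residents 1288.2, acquisition of a foreign subsidiary by a resident firm (outward FDI) 1135.7, inward foreign direct investment in the manufacturing sector 1598.7; capital account: sale of embassy land to a foreign government 36.9.)

-3361.1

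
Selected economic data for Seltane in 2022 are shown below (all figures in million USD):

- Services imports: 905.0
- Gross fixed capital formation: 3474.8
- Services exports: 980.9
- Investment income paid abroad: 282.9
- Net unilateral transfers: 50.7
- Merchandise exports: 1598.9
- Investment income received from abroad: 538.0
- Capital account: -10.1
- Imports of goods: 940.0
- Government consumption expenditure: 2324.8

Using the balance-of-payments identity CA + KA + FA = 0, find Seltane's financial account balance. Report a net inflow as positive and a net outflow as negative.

-1030.5

Goods balance = 1598.9 - 940.0 = 658.9
Services balance = 980.9 - 905.0 = 75.9
Trade balance (goods + services) = 658.9 + 75.9 = 734.8
Net primary income = 538.0 - 282.9 = 255.1
Net secondary income = 50.7
Current account = 734.8 + 255.1 + 50.7 = 1040.6
Financial account = -(1040.6 + (-10.1)) = -1030.5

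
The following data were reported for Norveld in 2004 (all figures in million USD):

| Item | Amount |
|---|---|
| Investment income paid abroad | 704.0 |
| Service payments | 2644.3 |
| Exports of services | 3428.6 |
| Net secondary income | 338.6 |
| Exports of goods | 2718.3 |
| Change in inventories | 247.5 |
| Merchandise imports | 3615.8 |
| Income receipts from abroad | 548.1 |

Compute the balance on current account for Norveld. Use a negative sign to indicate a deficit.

69.5

Goods balance = 2718.3 - 3615.8 = -897.5
Services balance = 3428.6 - 2644.3 = 784.3
Trade balance (goods + services) = -897.5 + 784.3 = -113.2
Net primary income = 548.1 - 704.0 = -155.9
Net secondary income = 338.6
Current account = -113.2 + (-155.9) + 338.6 = 69.5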